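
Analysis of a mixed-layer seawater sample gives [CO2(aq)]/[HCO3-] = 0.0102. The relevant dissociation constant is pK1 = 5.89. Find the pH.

pH = 7.88

From K1 = [H⁺][HCO3-]/[CO2(aq)]:  pH = pK1 − log₁₀([CO2(aq)]/[HCO3-])
log₁₀(0.0102) = -1.991
pH = 5.89 − (-1.991) = 7.88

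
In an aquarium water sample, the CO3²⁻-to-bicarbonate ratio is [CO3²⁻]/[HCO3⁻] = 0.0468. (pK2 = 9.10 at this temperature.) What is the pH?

pH = 7.77

From K2 = [H⁺][CO3²⁻]/[HCO3⁻]:  pH = pK2 + log₁₀([CO3²⁻]/[HCO3⁻])
log₁₀(0.0468) = -1.330
pH = 9.10 + (-1.330) = 7.77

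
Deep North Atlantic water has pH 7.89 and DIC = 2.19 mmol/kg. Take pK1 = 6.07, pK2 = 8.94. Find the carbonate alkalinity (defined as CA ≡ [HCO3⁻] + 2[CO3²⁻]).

CA = 2.34 mmol/kg

CA = [HCO3⁻] + 2[CO3²⁻] = (α₁ + 2α₂)·DIC
At pH 7.89: [H⁺]/K1 = 10^-1.82 = 0.015136, K2/[H⁺] = 10^-1.05 = 0.089125
α₁ = 1/(1 + 0.015136 + 0.089125) = 1/1.1043 = 0.9056; α₂ = α₁·K2/[H⁺] = 0.08071
α₁ + 2α₂ = 1.0670
CA = 1.0670 × 2.19 = 2.34 mmol/kg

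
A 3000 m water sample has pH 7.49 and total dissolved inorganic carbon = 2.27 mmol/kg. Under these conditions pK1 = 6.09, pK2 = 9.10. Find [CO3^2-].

[CO3²⁻] = 0.0524 mmol/kg

α₂ = 1 / (1 + [H⁺]/K2 + [H⁺]²/(K1K2)) = 1 / (1 + 10^+1.61 + 10^+0.21)
   = 1 / (1 + 40.738 + 1.6218) = 1/43.360 = 0.02306
[CO3²⁻] = α₂ × DIC = 0.02306 × 2.27 = 0.0524 mmol/kg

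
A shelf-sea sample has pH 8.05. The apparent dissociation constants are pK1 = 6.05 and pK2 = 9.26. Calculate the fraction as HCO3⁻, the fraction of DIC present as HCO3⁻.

α₁ = 0.933

α₁ = 1 / (1 + [H⁺]/K1 + K2/[H⁺]) = 1 / (1 + 10^-2.00 + 10^-1.21)
   = 1 / (1 + 0.010000 + 0.061660) = 1/1.0717 = 0.9331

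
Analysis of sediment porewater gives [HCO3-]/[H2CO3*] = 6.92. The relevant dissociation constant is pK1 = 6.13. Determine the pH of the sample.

pH = 6.97

From K1 = [H⁺][HCO3-]/[H2CO3*]:  pH = pK1 + log₁₀([HCO3-]/[H2CO3*])
log₁₀(6.92) = +0.840
pH = 6.13 + (+0.840) = 6.97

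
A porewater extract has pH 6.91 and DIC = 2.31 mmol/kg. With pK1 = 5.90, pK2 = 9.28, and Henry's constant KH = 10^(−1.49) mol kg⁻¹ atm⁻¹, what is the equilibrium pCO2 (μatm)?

pCO2 = 6330 μatm

α₀ = 1 / (1 + K1/[H⁺] + K1K2/[H⁺]²) = 1 / (1 + 10^+1.01 + 10^-1.36)
   = 1 / (1 + 10.233 + 0.043652) = 1/11.277 = 0.08868
[CO2*] = α₀ × DIC = 0.08868 × 2.31 = 0.2048 mmol/kg
pCO2 = [CO2*]/KH = 2.048×10^-4 / 3.236×10^-2 = 6330 μatm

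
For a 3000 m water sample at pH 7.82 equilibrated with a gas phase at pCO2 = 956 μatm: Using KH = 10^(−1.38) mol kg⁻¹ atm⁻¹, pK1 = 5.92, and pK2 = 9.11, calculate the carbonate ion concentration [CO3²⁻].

[CO2*] = KH · pCO2 = 10^(−1.38) × 956×10^-6 = 3.985×10^-5 mol/kg
α₀ = 1/(1 + K1/[H⁺] + K1K2/[H⁺]²) = 1/(1 + 10^+1.90 + 10^+0.61) = 0.01183
DIC = [CO2*]/α₀ = 3.985×10^-5 / 0.01183 = 3.368 mmol/kg
[CO3²⁻] = α₂·DIC; α₂ = 0.04821, so [CO3²⁻] = 0.04821 × 3.368 = 0.162 mmol/kg

[CO3²⁻] = 0.162 mmol/kg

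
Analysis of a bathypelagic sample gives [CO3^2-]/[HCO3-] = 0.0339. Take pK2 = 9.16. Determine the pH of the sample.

From K2 = [H⁺][CO3^2-]/[HCO3-]:  pH = pK2 + log₁₀([CO3^2-]/[HCO3-])
log₁₀(0.0339) = -1.470
pH = 9.16 + (-1.470) = 7.69

pH = 7.69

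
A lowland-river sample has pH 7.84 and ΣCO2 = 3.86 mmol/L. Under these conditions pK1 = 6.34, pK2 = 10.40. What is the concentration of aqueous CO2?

α₀ = 1 / (1 + K1/[H⁺] + K1K2/[H⁺]²) = 1 / (1 + 10^+1.50 + 10^-1.06)
   = 1 / (1 + 31.623 + 0.087096) = 1/32.710 = 0.03057
[CO2*] = α₀ × DIC = 0.03057 × 3.86 = 0.118 mmol/L

[CO2*] = 0.118 mmol/L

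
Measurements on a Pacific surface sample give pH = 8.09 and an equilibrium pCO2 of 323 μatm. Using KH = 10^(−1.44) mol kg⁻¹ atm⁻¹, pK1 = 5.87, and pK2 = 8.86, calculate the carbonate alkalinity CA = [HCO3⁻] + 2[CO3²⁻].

[CO2*] = KH · pCO2 = 10^(−1.44) × 323×10^-6 = 1.173×10^-5 mol/kg
α₀ = 1/(1 + K1/[H⁺] + K1K2/[H⁺]²) = 1/(1 + 10^+2.22 + 10^+1.45) = 0.005124
DIC = [CO2*]/α₀ = 1.173×10^-5 / 0.005124 = 2.289 mmol/kg
CA = (α₁ + 2α₂)·DIC = (0.8504 + 2×0.1444) × 2.289 = 2.61 mmol/kg

CA = 2.61 mmol/kg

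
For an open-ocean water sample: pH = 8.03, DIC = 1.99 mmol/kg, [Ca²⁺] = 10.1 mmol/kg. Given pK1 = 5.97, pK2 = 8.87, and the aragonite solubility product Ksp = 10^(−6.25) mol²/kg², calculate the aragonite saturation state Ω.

Ω = 4.48

α₂ = 1 / (1 + [H⁺]/K2 + [H⁺]²/(K1K2)) = 1 / (1 + 10^+0.84 + 10^-1.22)
   = 1 / (1 + 6.9183 + 0.060256) = 1/7.9786 = 0.1253
[CO3²⁻] = α₂ × DIC = 0.1253 × 1.99 = 0.2494 mmol/kg
Ksp = 10^(−6.25) = 5.623×10^-7
Ω = [Ca²⁺][CO3²⁻]/Ksp = (10.1×10^-3)(2.494×10^-4) / 5.623×10^-7 = 4.48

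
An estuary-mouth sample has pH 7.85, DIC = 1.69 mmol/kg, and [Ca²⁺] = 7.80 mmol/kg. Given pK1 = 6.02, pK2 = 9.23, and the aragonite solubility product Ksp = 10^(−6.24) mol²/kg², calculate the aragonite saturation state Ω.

α₂ = 1 / (1 + [H⁺]/K2 + [H⁺]²/(K1K2)) = 1 / (1 + 10^+1.38 + 10^-0.45)
   = 1 / (1 + 23.988 + 0.35481) = 1/25.343 = 0.03946
[CO3²⁻] = α₂ × DIC = 0.03946 × 1.69 = 0.06668 mmol/kg
Ksp = 10^(−6.24) = 5.754×10^-7
Ω = [Ca²⁺][CO3²⁻]/Ksp = (7.80×10^-3)(6.668×10^-5) / 5.754×10^-7 = 0.904

Ω = 0.904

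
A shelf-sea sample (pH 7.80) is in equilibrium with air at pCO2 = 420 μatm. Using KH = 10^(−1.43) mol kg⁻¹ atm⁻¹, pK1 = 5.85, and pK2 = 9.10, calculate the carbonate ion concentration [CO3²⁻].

[CO2*] = KH · pCO2 = 10^(−1.43) × 420×10^-6 = 1.560×10^-5 mol/kg
α₀ = 1/(1 + K1/[H⁺] + K1K2/[H⁺]²) = 1/(1 + 10^+1.95 + 10^+0.65) = 0.01057
DIC = [CO2*]/α₀ = 1.560×10^-5 / 0.01057 = 1.476 mmol/kg
[CO3²⁻] = α₂·DIC; α₂ = 0.04722, so [CO3²⁻] = 0.04722 × 1.476 = 0.0697 mmol/kg

[CO3²⁻] = 0.0697 mmol/kg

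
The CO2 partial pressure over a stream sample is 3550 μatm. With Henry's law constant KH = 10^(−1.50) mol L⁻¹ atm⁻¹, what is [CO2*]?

[CO2*] = 112 μmol/L

KH = 10^(−1.50) = 3.162×10^-2 mol L⁻¹ atm⁻¹
[CO2*] = KH · pCO2 = 3.162×10^-2 × 3550×10^-6 atm = 1.12×10^-4 mol/L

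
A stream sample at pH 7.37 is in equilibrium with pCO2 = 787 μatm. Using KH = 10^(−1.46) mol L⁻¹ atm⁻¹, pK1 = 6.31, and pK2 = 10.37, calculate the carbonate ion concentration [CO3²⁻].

[CO2*] = KH · pCO2 = 10^(−1.46) × 787×10^-6 = 2.729×10^-5 mol/L
α₀ = 1/(1 + K1/[H⁺] + K1K2/[H⁺]²) = 1/(1 + 10^+1.06 + 10^-1.94) = 0.08004
DIC = [CO2*]/α₀ = 2.729×10^-5 / 0.08004 = 0.3409 mmol/L
[CO3²⁻] = α₂·DIC; α₂ = 0.0009190, so [CO3²⁻] = 0.0009190 × 0.3409 = 0.000313 mmol/L = 0.313 μmol/L

[CO3²⁻] = 0.313 μmol/L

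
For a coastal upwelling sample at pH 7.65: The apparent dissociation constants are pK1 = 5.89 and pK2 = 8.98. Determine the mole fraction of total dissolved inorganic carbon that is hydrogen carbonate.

α₁ = 0.940

α₁ = 1 / (1 + [H⁺]/K1 + K2/[H⁺]) = 1 / (1 + 10^-1.76 + 10^-1.33)
   = 1 / (1 + 0.017378 + 0.046774) = 1/1.0642 = 0.9397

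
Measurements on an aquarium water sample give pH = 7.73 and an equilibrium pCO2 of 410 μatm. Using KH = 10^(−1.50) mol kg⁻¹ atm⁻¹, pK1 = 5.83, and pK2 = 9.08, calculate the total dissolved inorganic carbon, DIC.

[CO2*] = KH · pCO2 = 10^(−1.50) × 410×10^-6 = 1.297×10^-5 mol/kg
α₀ = 1/(1 + K1/[H⁺] + K1K2/[H⁺]²) = 1/(1 + 10^+1.90 + 10^+0.55) = 0.01191
DIC = [CO2*]/α₀ = 1.297×10^-5 / 0.01191 = 1.09 mmol/kg

DIC = 1.09 mmol/kg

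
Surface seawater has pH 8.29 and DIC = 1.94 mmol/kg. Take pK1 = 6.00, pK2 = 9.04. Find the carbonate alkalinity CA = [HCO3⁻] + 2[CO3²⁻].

CA = [HCO3⁻] + 2[CO3²⁻] = (α₁ + 2α₂)·DIC
At pH 8.29: [H⁺]/K1 = 10^-2.29 = 0.0051286, K2/[H⁺] = 10^-0.75 = 0.17783
α₁ = 1/(1 + 0.0051286 + 0.17783) = 1/1.1830 = 0.8453; α₂ = α₁·K2/[H⁺] = 0.1503
α₁ + 2α₂ = 1.1460
CA = 1.1460 × 1.94 = 2.22 mmol/kg

CA = 2.22 mmol/kg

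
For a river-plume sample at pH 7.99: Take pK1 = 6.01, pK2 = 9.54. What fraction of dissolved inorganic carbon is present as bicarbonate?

α₁ = 0.963

α₁ = 1 / (1 + [H⁺]/K1 + K2/[H⁺]) = 1 / (1 + 10^-1.98 + 10^-1.55)
   = 1 / (1 + 0.010471 + 0.028184) = 1/1.0387 = 0.9628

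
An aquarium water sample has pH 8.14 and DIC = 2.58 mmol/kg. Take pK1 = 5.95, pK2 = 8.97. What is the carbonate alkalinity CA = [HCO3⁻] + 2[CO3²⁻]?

CA = [HCO3⁻] + 2[CO3²⁻] = (α₁ + 2α₂)·DIC
At pH 8.14: [H⁺]/K1 = 10^-2.19 = 0.0064565, K2/[H⁺] = 10^-0.83 = 0.14791
α₁ = 1/(1 + 0.0064565 + 0.14791) = 1/1.1544 = 0.8663; α₂ = α₁·K2/[H⁺] = 0.1281
α₁ + 2α₂ = 1.1225
CA = 1.1225 × 2.58 = 2.90 mmol/kg

CA = 2.90 mmol/kg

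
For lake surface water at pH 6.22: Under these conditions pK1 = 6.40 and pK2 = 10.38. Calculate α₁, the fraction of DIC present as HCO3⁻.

α₁ = 1 / (1 + [H⁺]/K1 + K2/[H⁺]) = 1 / (1 + 10^+0.18 + 10^-4.16)
   = 1 / (1 + 1.5136 + 6.9183×10^-5) = 1/2.5136 = 0.3978

α₁ = 0.398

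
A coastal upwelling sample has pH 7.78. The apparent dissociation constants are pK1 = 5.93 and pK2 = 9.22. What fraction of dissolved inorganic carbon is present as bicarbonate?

α₁ = 1 / (1 + [H⁺]/K1 + K2/[H⁺]) = 1 / (1 + 10^-1.85 + 10^-1.44)
   = 1 / (1 + 0.014125 + 0.036308) = 1/1.0504 = 0.9520

α₁ = 0.952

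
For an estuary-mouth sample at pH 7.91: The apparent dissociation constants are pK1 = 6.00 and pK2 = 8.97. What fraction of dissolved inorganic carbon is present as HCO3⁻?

α₁ = 0.910

α₁ = 1 / (1 + [H⁺]/K1 + K2/[H⁺]) = 1 / (1 + 10^-1.91 + 10^-1.06)
   = 1 / (1 + 0.012303 + 0.087096) = 1/1.0994 = 0.9096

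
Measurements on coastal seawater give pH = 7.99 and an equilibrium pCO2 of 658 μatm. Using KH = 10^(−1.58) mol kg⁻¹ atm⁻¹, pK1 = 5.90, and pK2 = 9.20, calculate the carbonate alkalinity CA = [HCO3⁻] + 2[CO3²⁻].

[CO2*] = KH · pCO2 = 10^(−1.58) × 658×10^-6 = 1.731×10^-5 mol/kg
α₀ = 1/(1 + K1/[H⁺] + K1K2/[H⁺]²) = 1/(1 + 10^+2.09 + 10^+0.88) = 0.007598
DIC = [CO2*]/α₀ = 1.731×10^-5 / 0.007598 = 2.278 mmol/kg
CA = (α₁ + 2α₂)·DIC = (0.9348 + 2×0.05764) × 2.278 = 2.39 mmol/kg

CA = 2.39 mmol/kg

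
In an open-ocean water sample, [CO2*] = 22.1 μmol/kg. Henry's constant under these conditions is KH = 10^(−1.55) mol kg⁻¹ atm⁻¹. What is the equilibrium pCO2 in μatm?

pCO2 = 784 μatm

KH = 10^(−1.55) = 2.818×10^-2 mol kg⁻¹ atm⁻¹
pCO2 = [CO2*]/KH = 22.1×10^-6 / 2.818×10^-2 = 7.84×10^-4 atm = 784 μatm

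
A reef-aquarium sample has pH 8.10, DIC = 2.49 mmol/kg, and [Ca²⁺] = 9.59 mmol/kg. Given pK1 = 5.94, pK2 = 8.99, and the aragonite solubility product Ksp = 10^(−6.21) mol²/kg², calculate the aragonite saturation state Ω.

Ω = 4.39

α₂ = 1 / (1 + [H⁺]/K2 + [H⁺]²/(K1K2)) = 1 / (1 + 10^+0.89 + 10^-1.27)
   = 1 / (1 + 7.7625 + 0.053703) = 1/8.8162 = 0.1134
[CO3²⁻] = α₂ × DIC = 0.1134 × 2.49 = 0.2824 mmol/kg
Ksp = 10^(−6.21) = 6.166×10^-7
Ω = [Ca²⁺][CO3²⁻]/Ksp = (9.59×10^-3)(2.824×10^-4) / 6.166×10^-7 = 4.39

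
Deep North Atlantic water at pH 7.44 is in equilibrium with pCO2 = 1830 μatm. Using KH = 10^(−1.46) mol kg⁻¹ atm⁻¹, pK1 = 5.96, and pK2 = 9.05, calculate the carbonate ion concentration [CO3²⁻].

[CO2*] = KH · pCO2 = 10^(−1.46) × 1830×10^-6 = 6.345×10^-5 mol/kg
α₀ = 1/(1 + K1/[H⁺] + K1K2/[H⁺]²) = 1/(1 + 10^+1.48 + 10^-0.13) = 0.03131
DIC = [CO2*]/α₀ = 6.345×10^-5 / 0.03131 = 2.027 mmol/kg
[CO3²⁻] = α₂·DIC; α₂ = 0.02321, so [CO3²⁻] = 0.02321 × 2.027 = 0.0470 mmol/kg

[CO3²⁻] = 0.0470 mmol/kg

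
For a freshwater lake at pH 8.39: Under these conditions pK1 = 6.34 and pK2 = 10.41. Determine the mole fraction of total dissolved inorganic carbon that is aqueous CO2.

α₀ = 1 / (1 + K1/[H⁺] + K1K2/[H⁺]²) = 1 / (1 + 10^+2.05 + 10^+0.03)
   = 1 / (1 + 112.20 + 1.0715) = 1/114.27 = 0.008751

α₀ = 0.00875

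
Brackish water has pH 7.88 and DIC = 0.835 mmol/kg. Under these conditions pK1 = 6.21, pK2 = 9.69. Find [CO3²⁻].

[CO3²⁻] = 12.5 μmol/kg

α₂ = 1 / (1 + [H⁺]/K2 + [H⁺]²/(K1K2)) = 1 / (1 + 10^+1.81 + 10^+0.14)
   = 1 / (1 + 64.565 + 1.3804) = 1/66.946 = 0.01494
[CO3²⁻] = α₂ × DIC = 0.01494 × 0.835 = 0.0125 mmol/kg = 12.5 μmol/kg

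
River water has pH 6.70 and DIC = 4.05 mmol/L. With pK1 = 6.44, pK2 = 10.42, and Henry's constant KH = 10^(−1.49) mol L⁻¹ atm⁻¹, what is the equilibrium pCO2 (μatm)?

pCO2 = 4.44×10^4 μatm

α₀ = 1 / (1 + K1/[H⁺] + K1K2/[H⁺]²) = 1 / (1 + 10^+0.26 + 10^-3.46)
   = 1 / (1 + 1.8197 + 0.00034674) = 1/2.8200 = 0.3546
[CO2*] = α₀ × DIC = 0.3546 × 4.05 = 1.436 mmol/L
pCO2 = [CO2*]/KH = 1.436×10^-3 / 3.236×10^-2 = 4.44×10^4 μatm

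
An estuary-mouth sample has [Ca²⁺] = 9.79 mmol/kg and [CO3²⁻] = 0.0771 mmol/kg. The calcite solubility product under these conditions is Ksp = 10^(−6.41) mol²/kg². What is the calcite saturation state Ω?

Ksp = 10^(−6.41) = 3.890×10^-7
Ω = [Ca²⁺][CO3²⁻]/Ksp = (9.79×10^-3)(0.0771×10^-3) / 3.890×10^-7 = 1.94

Ω = 1.94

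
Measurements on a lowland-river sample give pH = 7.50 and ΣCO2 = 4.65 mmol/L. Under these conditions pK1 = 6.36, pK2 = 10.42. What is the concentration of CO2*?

[CO2*] = 0.314 mmol/L

α₀ = 1 / (1 + K1/[H⁺] + K1K2/[H⁺]²) = 1 / (1 + 10^+1.14 + 10^-1.78)
   = 1 / (1 + 13.804 + 0.016596) = 1/14.820 = 0.06747
[CO2*] = α₀ × DIC = 0.06747 × 4.65 = 0.314 mmol/L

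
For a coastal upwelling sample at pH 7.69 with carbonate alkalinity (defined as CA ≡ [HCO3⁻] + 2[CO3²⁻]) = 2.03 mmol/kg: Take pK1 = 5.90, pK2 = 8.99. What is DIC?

DIC = 1.97 mmol/kg

CA = [HCO3⁻] + 2[CO3²⁻] = (α₁ + 2α₂)·DIC
At pH 7.69: [H⁺]/K1 = 10^-1.79 = 0.016218, K2/[H⁺] = 10^-1.30 = 0.050119
α₁ = 1/(1 + 0.016218 + 0.050119) = 1/1.0663 = 0.9378; α₂ = α₁·K2/[H⁺] = 0.04700
α₁ + 2α₂ = 1.0318
DIC = CA / (α₁ + 2α₂) = 2.03 / 1.0318 = 1.97 mmol/kg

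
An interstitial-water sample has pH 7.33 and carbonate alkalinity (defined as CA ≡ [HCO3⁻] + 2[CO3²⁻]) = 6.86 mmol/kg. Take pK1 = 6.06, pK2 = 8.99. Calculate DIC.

CA = [HCO3⁻] + 2[CO3²⁻] = (α₁ + 2α₂)·DIC
At pH 7.33: [H⁺]/K1 = 10^-1.27 = 0.053703, K2/[H⁺] = 10^-1.66 = 0.021878
α₁ = 1/(1 + 0.053703 + 0.021878) = 1/1.0756 = 0.9297; α₂ = α₁·K2/[H⁺] = 0.02034
α₁ + 2α₂ = 0.9704
DIC = CA / (α₁ + 2α₂) = 6.86 / 0.9704 = 7.07 mmol/kg

DIC = 7.07 mmol/kg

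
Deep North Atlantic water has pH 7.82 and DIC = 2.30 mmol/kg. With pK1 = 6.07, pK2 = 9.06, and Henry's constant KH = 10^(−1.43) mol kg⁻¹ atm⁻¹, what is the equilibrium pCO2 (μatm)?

pCO2 = 1020 μatm

α₀ = 1 / (1 + K1/[H⁺] + K1K2/[H⁺]²) = 1 / (1 + 10^+1.75 + 10^+0.51)
   = 1 / (1 + 56.234 + 3.2359) = 1/60.470 = 0.01654
[CO2*] = α₀ × DIC = 0.01654 × 2.30 = 0.03804 mmol/kg
pCO2 = [CO2*]/KH = 3.804×10^-5 / 3.715×10^-2 = 1020 μatm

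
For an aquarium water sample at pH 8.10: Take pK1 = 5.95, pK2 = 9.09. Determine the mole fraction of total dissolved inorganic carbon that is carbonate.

α₂ = 1 / (1 + [H⁺]/K2 + [H⁺]²/(K1K2)) = 1 / (1 + 10^+0.99 + 10^-1.16)
   = 1 / (1 + 9.7724 + 0.069183) = 1/10.842 = 0.09224

α₂ = 0.0922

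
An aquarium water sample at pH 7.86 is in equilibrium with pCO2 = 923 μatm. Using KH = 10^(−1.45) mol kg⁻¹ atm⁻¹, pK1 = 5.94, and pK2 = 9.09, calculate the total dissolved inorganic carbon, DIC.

DIC = 2.92 mmol/kg

[CO2*] = KH · pCO2 = 10^(−1.45) × 923×10^-6 = 3.275×10^-5 mol/kg
α₀ = 1/(1 + K1/[H⁺] + K1K2/[H⁺]²) = 1/(1 + 10^+1.92 + 10^+0.69) = 0.01123
DIC = [CO2*]/α₀ = 3.275×10^-5 / 0.01123 = 2.92 mmol/kg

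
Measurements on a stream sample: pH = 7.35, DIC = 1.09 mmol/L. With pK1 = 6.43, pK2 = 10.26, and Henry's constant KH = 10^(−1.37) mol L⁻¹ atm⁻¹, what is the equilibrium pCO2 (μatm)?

pCO2 = 2740 μatm

α₀ = 1 / (1 + K1/[H⁺] + K1K2/[H⁺]²) = 1 / (1 + 10^+0.92 + 10^-1.99)
   = 1 / (1 + 8.3176 + 0.010233) = 1/9.3279 = 0.1072
[CO2*] = α₀ × DIC = 0.1072 × 1.09 = 0.1169 mmol/L
pCO2 = [CO2*]/KH = 1.169×10^-4 / 4.266×10^-2 = 2740 μatm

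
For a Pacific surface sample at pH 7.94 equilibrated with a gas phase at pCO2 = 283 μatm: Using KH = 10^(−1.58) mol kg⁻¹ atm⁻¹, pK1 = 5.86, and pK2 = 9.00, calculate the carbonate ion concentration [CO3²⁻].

[CO3²⁻] = 0.0779 mmol/kg

[CO2*] = KH · pCO2 = 10^(−1.58) × 283×10^-6 = 7.444×10^-6 mol/kg
α₀ = 1/(1 + K1/[H⁺] + K1K2/[H⁺]²) = 1/(1 + 10^+2.08 + 10^+1.02) = 0.007593
DIC = [CO2*]/α₀ = 7.444×10^-6 / 0.007593 = 0.9803 mmol/kg
[CO3²⁻] = α₂·DIC; α₂ = 0.07951, so [CO3²⁻] = 0.07951 × 0.9803 = 0.0779 mmol/kg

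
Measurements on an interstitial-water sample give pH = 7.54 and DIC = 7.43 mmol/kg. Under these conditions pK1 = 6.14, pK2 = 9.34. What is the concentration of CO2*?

[CO2*] = 0.280 mmol/kg

α₀ = 1 / (1 + K1/[H⁺] + K1K2/[H⁺]²) = 1 / (1 + 10^+1.40 + 10^-0.40)
   = 1 / (1 + 25.119 + 0.39811) = 1/26.517 = 0.03771
[CO2*] = α₀ × DIC = 0.03771 × 7.43 = 0.280 mmol/kg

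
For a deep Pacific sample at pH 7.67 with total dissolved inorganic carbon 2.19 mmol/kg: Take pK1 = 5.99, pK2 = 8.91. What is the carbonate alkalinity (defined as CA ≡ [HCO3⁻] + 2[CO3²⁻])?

CA = 2.26 mmol/kg

CA = [HCO3⁻] + 2[CO3²⁻] = (α₁ + 2α₂)·DIC
At pH 7.67: [H⁺]/K1 = 10^-1.68 = 0.020893, K2/[H⁺] = 10^-1.24 = 0.057544
α₁ = 1/(1 + 0.020893 + 0.057544) = 1/1.0784 = 0.9273; α₂ = α₁·K2/[H⁺] = 0.05336
α₁ + 2α₂ = 1.0340
CA = 1.0340 × 2.19 = 2.26 mmol/kg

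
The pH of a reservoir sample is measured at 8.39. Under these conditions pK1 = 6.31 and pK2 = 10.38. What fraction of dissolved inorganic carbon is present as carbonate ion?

α₂ = 1 / (1 + [H⁺]/K2 + [H⁺]²/(K1K2)) = 1 / (1 + 10^+1.99 + 10^-0.09)
   = 1 / (1 + 97.724 + 0.81283) = 1/99.537 = 0.01005

α₂ = 0.0100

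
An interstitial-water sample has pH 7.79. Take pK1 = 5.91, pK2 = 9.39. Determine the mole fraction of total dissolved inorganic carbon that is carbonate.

α₂ = 0.0242

α₂ = 1 / (1 + [H⁺]/K2 + [H⁺]²/(K1K2)) = 1 / (1 + 10^+1.60 + 10^-0.28)
   = 1 / (1 + 39.811 + 0.52481) = 1/41.336 = 0.02419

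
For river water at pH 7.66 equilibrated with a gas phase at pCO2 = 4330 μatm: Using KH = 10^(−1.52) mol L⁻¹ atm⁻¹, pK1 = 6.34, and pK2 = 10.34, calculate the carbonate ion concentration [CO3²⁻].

[CO2*] = KH · pCO2 = 10^(−1.52) × 4330×10^-6 = 1.308×10^-4 mol/L
α₀ = 1/(1 + K1/[H⁺] + K1K2/[H⁺]²) = 1/(1 + 10^+1.32 + 10^-1.36) = 0.04559
DIC = [CO2*]/α₀ = 1.308×10^-4 / 0.04559 = 2.869 mmol/L
[CO3²⁻] = α₂·DIC; α₂ = 0.001990, so [CO3²⁻] = 0.001990 × 2.869 = 0.00571 mmol/L = 5.71 μmol/L

[CO3²⁻] = 5.71 μmol/L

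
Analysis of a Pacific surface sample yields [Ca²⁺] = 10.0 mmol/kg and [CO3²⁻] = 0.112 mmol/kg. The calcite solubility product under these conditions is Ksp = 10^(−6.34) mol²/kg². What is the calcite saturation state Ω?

Ω = 2.45

Ksp = 10^(−6.34) = 4.571×10^-7
Ω = [Ca²⁺][CO3²⁻]/Ksp = (10.0×10^-3)(0.112×10^-3) / 4.571×10^-7 = 2.45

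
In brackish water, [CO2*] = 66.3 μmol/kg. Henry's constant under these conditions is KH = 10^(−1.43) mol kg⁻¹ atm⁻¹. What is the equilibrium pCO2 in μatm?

KH = 10^(−1.43) = 3.715×10^-2 mol kg⁻¹ atm⁻¹
pCO2 = [CO2*]/KH = 66.3×10^-6 / 3.715×10^-2 = 1.78×10^-3 atm = 1780 μatm

pCO2 = 1780 μatm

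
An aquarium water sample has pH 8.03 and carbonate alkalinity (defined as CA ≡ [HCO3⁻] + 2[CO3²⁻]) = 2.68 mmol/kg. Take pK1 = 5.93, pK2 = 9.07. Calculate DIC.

DIC = 2.49 mmol/kg

CA = [HCO3⁻] + 2[CO3²⁻] = (α₁ + 2α₂)·DIC
At pH 8.03: [H⁺]/K1 = 10^-2.10 = 0.0079433, K2/[H⁺] = 10^-1.04 = 0.091201
α₁ = 1/(1 + 0.0079433 + 0.091201) = 1/1.0991 = 0.9098; α₂ = α₁·K2/[H⁺] = 0.08297
α₁ + 2α₂ = 1.0757
DIC = CA / (α₁ + 2α₂) = 2.68 / 1.0757 = 2.49 mmol/kg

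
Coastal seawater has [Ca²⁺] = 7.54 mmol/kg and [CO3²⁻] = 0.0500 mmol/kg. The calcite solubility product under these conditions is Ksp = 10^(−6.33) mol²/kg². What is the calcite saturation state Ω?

Ksp = 10^(−6.33) = 4.677×10^-7
Ω = [Ca²⁺][CO3²⁻]/Ksp = (7.54×10^-3)(0.0500×10^-3) / 4.677×10^-7 = 0.806

Ω = 0.806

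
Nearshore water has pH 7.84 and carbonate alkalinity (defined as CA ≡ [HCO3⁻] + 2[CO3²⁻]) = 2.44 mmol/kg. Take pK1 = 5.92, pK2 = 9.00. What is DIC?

CA = [HCO3⁻] + 2[CO3²⁻] = (α₁ + 2α₂)·DIC
At pH 7.84: [H⁺]/K1 = 10^-1.92 = 0.012023, K2/[H⁺] = 10^-1.16 = 0.069183
α₁ = 1/(1 + 0.012023 + 0.069183) = 1/1.0812 = 0.9249; α₂ = α₁·K2/[H⁺] = 0.06399
α₁ + 2α₂ = 1.0529
DIC = CA / (α₁ + 2α₂) = 2.44 / 1.0529 = 2.32 mmol/kg

DIC = 2.32 mmol/kg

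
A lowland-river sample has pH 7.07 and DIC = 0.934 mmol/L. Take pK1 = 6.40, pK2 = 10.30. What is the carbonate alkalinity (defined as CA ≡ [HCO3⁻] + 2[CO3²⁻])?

CA = 0.770 mmol/L

CA = [HCO3⁻] + 2[CO3²⁻] = (α₁ + 2α₂)·DIC
At pH 7.07: [H⁺]/K1 = 10^-0.67 = 0.21380, K2/[H⁺] = 10^-3.23 = 0.00058884
α₁ = 1/(1 + 0.21380 + 0.00058884) = 1/1.2144 = 0.8235; α₂ = α₁·K2/[H⁺] = 0.0004849
α₁ + 2α₂ = 0.8244
CA = 0.8244 × 0.934 = 0.770 mmol/L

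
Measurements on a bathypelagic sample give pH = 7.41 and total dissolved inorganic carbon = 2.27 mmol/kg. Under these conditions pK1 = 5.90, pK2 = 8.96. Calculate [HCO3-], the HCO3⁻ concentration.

[HCO3⁻] = 2.14 mmol/kg

α₁ = 1 / (1 + [H⁺]/K1 + K2/[H⁺]) = 1 / (1 + 10^-1.51 + 10^-1.55)
   = 1 / (1 + 0.030903 + 0.028184) = 1/1.0591 = 0.9442
[HCO3⁻] = α₁ × DIC = 0.9442 × 2.27 = 2.14 mmol/kg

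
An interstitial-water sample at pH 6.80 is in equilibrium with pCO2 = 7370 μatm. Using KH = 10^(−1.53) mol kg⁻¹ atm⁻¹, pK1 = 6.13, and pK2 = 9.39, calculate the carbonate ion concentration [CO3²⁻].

[CO2*] = KH · pCO2 = 10^(−1.53) × 7370×10^-6 = 2.175×10^-4 mol/kg
α₀ = 1/(1 + K1/[H⁺] + K1K2/[H⁺]²) = 1/(1 + 10^+0.67 + 10^-1.92) = 0.1758
DIC = [CO2*]/α₀ = 2.175×10^-4 / 0.1758 = 1.237 mmol/kg
[CO3²⁻] = α₂·DIC; α₂ = 0.002113, so [CO3²⁻] = 0.002113 × 1.237 = 0.00261 mmol/kg = 2.61 μmol/kg

[CO3²⁻] = 2.61 μmol/kg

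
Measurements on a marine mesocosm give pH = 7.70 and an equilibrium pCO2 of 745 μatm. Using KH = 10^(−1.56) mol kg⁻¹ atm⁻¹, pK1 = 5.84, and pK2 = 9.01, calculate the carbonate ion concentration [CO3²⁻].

[CO2*] = KH · pCO2 = 10^(−1.56) × 745×10^-6 = 2.052×10^-5 mol/kg
α₀ = 1/(1 + K1/[H⁺] + K1K2/[H⁺]²) = 1/(1 + 10^+1.86 + 10^+0.55) = 0.01299
DIC = [CO2*]/α₀ = 2.052×10^-5 / 0.01299 = 1.580 mmol/kg
[CO3²⁻] = α₂·DIC; α₂ = 0.04608, so [CO3²⁻] = 0.04608 × 1.580 = 0.0728 mmol/kg

[CO3²⁻] = 0.0728 mmol/kg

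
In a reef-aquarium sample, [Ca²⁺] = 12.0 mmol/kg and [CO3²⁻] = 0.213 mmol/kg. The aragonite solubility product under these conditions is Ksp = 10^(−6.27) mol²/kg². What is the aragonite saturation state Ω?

Ω = 4.76

Ksp = 10^(−6.27) = 5.370×10^-7
Ω = [Ca²⁺][CO3²⁻]/Ksp = (12.0×10^-3)(0.213×10^-3) / 5.370×10^-7 = 4.76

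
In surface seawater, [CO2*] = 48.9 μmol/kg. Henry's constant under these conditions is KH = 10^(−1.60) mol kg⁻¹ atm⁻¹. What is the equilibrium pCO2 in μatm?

pCO2 = 1950 μatm

KH = 10^(−1.60) = 2.512×10^-2 mol kg⁻¹ atm⁻¹
pCO2 = [CO2*]/KH = 48.9×10^-6 / 2.512×10^-2 = 1.95×10^-3 atm = 1950 μatm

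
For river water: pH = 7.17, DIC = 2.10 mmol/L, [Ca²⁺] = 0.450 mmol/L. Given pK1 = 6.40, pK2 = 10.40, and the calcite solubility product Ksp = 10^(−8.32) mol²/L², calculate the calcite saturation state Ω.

Ω = 0.0993

α₂ = 1 / (1 + [H⁺]/K2 + [H⁺]²/(K1K2)) = 1 / (1 + 10^+3.23 + 10^+2.46)
   = 1 / (1 + 1698.2 + 288.40) = 1/1987.6 = 0.0005031
[CO3²⁻] = α₂ × DIC = 0.0005031 × 2.10 = 0.001057 mmol/L = 1.057 μmol/L
Ksp = 10^(−8.32) = 4.786×10^-9
Ω = [Ca²⁺][CO3²⁻]/Ksp = (0.450×10^-3)(1.057×10^-6) / 4.786×10^-9 = 0.0993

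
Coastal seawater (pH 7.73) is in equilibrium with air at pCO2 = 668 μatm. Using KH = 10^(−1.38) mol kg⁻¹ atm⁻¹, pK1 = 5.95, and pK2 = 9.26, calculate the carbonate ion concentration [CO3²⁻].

[CO2*] = KH · pCO2 = 10^(−1.38) × 668×10^-6 = 2.785×10^-5 mol/kg
α₀ = 1/(1 + K1/[H⁺] + K1K2/[H⁺]²) = 1/(1 + 10^+1.78 + 10^+0.25) = 0.01586
DIC = [CO2*]/α₀ = 2.785×10^-5 / 0.01586 = 1.755 mmol/kg
[CO3²⁻] = α₂·DIC; α₂ = 0.02821, so [CO3²⁻] = 0.02821 × 1.755 = 0.0495 mmol/kg

[CO3²⁻] = 0.0495 mmol/kg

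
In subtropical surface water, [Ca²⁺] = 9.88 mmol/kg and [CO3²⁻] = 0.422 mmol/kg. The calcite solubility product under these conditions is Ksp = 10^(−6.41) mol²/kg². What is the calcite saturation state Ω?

Ksp = 10^(−6.41) = 3.890×10^-7
Ω = [Ca²⁺][CO3²⁻]/Ksp = (9.88×10^-3)(0.422×10^-3) / 3.890×10^-7 = 10.7

Ω = 10.7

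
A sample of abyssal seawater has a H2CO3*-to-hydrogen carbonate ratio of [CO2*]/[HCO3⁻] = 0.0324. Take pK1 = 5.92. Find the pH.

From K1 = [H⁺][HCO3⁻]/[CO2*]:  pH = pK1 − log₁₀([CO2*]/[HCO3⁻])
log₁₀(0.0324) = -1.489
pH = 5.92 − (-1.489) = 7.41

pH = 7.41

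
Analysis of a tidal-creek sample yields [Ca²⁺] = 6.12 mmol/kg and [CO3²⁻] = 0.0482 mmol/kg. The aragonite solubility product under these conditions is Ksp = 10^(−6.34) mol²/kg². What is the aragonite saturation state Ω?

Ksp = 10^(−6.34) = 4.571×10^-7
Ω = [Ca²⁺][CO3²⁻]/Ksp = (6.12×10^-3)(0.0482×10^-3) / 4.571×10^-7 = 0.645

Ω = 0.645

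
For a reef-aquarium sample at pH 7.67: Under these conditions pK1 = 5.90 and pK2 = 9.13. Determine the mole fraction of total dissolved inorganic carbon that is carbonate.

α₂ = 1 / (1 + [H⁺]/K2 + [H⁺]²/(K1K2)) = 1 / (1 + 10^+1.46 + 10^-0.31)
   = 1 / (1 + 28.840 + 0.48978) = 1/30.330 = 0.03297

α₂ = 0.0330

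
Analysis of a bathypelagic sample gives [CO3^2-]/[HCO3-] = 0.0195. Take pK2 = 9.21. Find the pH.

From K2 = [H⁺][CO3^2-]/[HCO3-]:  pH = pK2 + log₁₀([CO3^2-]/[HCO3-])
log₁₀(0.0195) = -1.710
pH = 9.21 + (-1.710) = 7.50

pH = 7.50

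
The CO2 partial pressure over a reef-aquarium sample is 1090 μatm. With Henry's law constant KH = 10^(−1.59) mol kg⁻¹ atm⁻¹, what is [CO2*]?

[CO2*] = 28.0 μmol/kg

KH = 10^(−1.59) = 2.570×10^-2 mol kg⁻¹ atm⁻¹
[CO2*] = KH · pCO2 = 2.570×10^-2 × 1090×10^-6 atm = 2.80×10^-5 mol/kg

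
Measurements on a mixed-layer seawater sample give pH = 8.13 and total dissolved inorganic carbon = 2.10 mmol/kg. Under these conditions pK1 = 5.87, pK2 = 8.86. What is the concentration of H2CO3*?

[CO2*] = 9.68 μmol/kg

α₀ = 1 / (1 + K1/[H⁺] + K1K2/[H⁺]²) = 1 / (1 + 10^+2.26 + 10^+1.53)
   = 1 / (1 + 181.97 + 33.884) = 1/216.85 = 0.004611
[CO2*] = α₀ × DIC = 0.004611 × 2.10 = 0.00968 mmol/kg = 9.68 μmol/kg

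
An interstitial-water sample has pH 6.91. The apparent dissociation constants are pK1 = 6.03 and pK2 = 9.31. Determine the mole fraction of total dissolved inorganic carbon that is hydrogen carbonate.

α₁ = 0.880

α₁ = 1 / (1 + [H⁺]/K1 + K2/[H⁺]) = 1 / (1 + 10^-0.88 + 10^-2.40)
   = 1 / (1 + 0.13183 + 0.0039811) = 1/1.1358 = 0.8804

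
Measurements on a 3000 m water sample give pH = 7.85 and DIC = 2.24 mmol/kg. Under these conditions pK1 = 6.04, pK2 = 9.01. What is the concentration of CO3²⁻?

α₂ = 1 / (1 + [H⁺]/K2 + [H⁺]²/(K1K2)) = 1 / (1 + 10^+1.16 + 10^-0.65)
   = 1 / (1 + 14.454 + 0.22387) = 1/15.678 = 0.06378
[CO3²⁻] = α₂ × DIC = 0.06378 × 2.24 = 0.143 mmol/kg

[CO3²⁻] = 0.143 mmol/kg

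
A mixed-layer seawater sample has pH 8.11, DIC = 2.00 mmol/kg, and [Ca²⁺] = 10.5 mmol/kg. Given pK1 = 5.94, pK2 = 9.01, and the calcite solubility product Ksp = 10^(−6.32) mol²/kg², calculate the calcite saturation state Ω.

Ω = 4.88

α₂ = 1 / (1 + [H⁺]/K2 + [H⁺]²/(K1K2)) = 1 / (1 + 10^+0.90 + 10^-1.27)
   = 1 / (1 + 7.9433 + 0.053703) = 1/8.9970 = 0.1111
[CO3²⁻] = α₂ × DIC = 0.1111 × 2.00 = 0.2223 mmol/kg
Ksp = 10^(−6.32) = 4.786×10^-7
Ω = [Ca²⁺][CO3²⁻]/Ksp = (10.5×10^-3)(2.223×10^-4) / 4.786×10^-7 = 4.88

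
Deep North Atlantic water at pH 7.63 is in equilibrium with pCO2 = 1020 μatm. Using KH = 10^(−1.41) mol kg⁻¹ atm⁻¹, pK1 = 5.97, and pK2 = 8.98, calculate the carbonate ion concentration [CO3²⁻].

[CO3²⁻] = 0.0810 mmol/kg

[CO2*] = KH · pCO2 = 10^(−1.41) × 1020×10^-6 = 3.968×10^-5 mol/kg
α₀ = 1/(1 + K1/[H⁺] + K1K2/[H⁺]²) = 1/(1 + 10^+1.66 + 10^+0.31) = 0.02051
DIC = [CO2*]/α₀ = 3.968×10^-5 / 0.02051 = 1.935 mmol/kg
[CO3²⁻] = α₂·DIC; α₂ = 0.04188, so [CO3²⁻] = 0.04188 × 1.935 = 0.0810 mmol/kg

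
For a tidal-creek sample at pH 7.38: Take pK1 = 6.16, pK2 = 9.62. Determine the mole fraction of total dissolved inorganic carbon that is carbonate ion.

α₂ = 0.00540

α₂ = 1 / (1 + [H⁺]/K2 + [H⁺]²/(K1K2)) = 1 / (1 + 10^+2.24 + 10^+1.02)
   = 1 / (1 + 173.78 + 10.471) = 1/185.25 = 0.005398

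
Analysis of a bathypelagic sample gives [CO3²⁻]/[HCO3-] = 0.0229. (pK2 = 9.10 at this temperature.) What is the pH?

From K2 = [H⁺][CO3²⁻]/[HCO3-]:  pH = pK2 + log₁₀([CO3²⁻]/[HCO3-])
log₁₀(0.0229) = -1.640
pH = 9.10 + (-1.640) = 7.46

pH = 7.46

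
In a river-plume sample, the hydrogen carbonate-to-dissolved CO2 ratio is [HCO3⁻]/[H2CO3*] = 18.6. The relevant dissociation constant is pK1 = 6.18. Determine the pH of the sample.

From K1 = [H⁺][HCO3⁻]/[H2CO3*]:  pH = pK1 + log₁₀([HCO3⁻]/[H2CO3*])
log₁₀(18.6) = +1.270
pH = 6.18 + (+1.270) = 7.45

pH = 7.45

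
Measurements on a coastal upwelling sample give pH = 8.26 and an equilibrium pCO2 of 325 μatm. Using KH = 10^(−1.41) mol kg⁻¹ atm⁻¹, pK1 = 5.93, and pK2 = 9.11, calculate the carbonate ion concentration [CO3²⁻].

[CO3²⁻] = 0.382 mmol/kg

[CO2*] = KH · pCO2 = 10^(−1.41) × 325×10^-6 = 1.264×10^-5 mol/kg
α₀ = 1/(1 + K1/[H⁺] + K1K2/[H⁺]²) = 1/(1 + 10^+2.33 + 10^+1.48) = 0.004082
DIC = [CO2*]/α₀ = 1.264×10^-5 / 0.004082 = 3.098 mmol/kg
[CO3²⁻] = α₂·DIC; α₂ = 0.1233, so [CO3²⁻] = 0.1233 × 3.098 = 0.382 mmol/kg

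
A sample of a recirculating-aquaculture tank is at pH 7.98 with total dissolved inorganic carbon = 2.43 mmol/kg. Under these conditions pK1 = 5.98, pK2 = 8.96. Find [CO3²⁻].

[CO3²⁻] = 0.228 mmol/kg

α₂ = 1 / (1 + [H⁺]/K2 + [H⁺]²/(K1K2)) = 1 / (1 + 10^+0.98 + 10^-1.02)
   = 1 / (1 + 9.5499 + 0.095499) = 1/10.645 = 0.09394
[CO3²⁻] = α₂ × DIC = 0.09394 × 2.43 = 0.228 mmol/kg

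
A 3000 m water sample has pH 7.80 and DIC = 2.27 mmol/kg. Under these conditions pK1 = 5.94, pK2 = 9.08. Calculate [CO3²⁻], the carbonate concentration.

[CO3²⁻] = 0.112 mmol/kg

α₂ = 1 / (1 + [H⁺]/K2 + [H⁺]²/(K1K2)) = 1 / (1 + 10^+1.28 + 10^-0.58)
   = 1 / (1 + 19.055 + 0.26303) = 1/20.318 = 0.04922
[CO3²⁻] = α₂ × DIC = 0.04922 × 2.27 = 0.112 mmol/kg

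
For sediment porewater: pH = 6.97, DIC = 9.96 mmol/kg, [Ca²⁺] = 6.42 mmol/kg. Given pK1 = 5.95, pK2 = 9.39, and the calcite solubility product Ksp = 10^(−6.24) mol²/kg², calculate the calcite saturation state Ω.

α₂ = 1 / (1 + [H⁺]/K2 + [H⁺]²/(K1K2)) = 1 / (1 + 10^+2.42 + 10^+1.40)
   = 1 / (1 + 263.03 + 25.119) = 1/289.15 = 0.003458
[CO3²⁻] = α₂ × DIC = 0.003458 × 9.96 = 0.03445 mmol/kg
Ksp = 10^(−6.24) = 5.754×10^-7
Ω = [Ca²⁺][CO3²⁻]/Ksp = (6.42×10^-3)(3.445×10^-5) / 5.754×10^-7 = 0.384

Ω = 0.384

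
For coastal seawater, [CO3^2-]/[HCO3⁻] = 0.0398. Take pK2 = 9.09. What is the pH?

From K2 = [H⁺][CO3^2-]/[HCO3⁻]:  pH = pK2 + log₁₀([CO3^2-]/[HCO3⁻])
log₁₀(0.0398) = -1.400
pH = 9.09 + (-1.400) = 7.69

pH = 7.69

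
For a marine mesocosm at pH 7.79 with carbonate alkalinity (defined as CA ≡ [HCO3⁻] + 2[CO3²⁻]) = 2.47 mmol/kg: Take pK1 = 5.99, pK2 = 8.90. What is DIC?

DIC = 2.34 mmol/kg

CA = [HCO3⁻] + 2[CO3²⁻] = (α₁ + 2α₂)·DIC
At pH 7.79: [H⁺]/K1 = 10^-1.80 = 0.015849, K2/[H⁺] = 10^-1.11 = 0.077625
α₁ = 1/(1 + 0.015849 + 0.077625) = 1/1.0935 = 0.9145; α₂ = α₁·K2/[H⁺] = 0.07099
α₁ + 2α₂ = 1.0565
DIC = CA / (α₁ + 2α₂) = 2.47 / 1.0565 = 2.34 mmol/kg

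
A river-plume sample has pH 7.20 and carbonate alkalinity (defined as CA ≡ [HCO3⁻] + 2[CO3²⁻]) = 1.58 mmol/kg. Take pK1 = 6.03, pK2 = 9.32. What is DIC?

CA = [HCO3⁻] + 2[CO3²⁻] = (α₁ + 2α₂)·DIC
At pH 7.20: [H⁺]/K1 = 10^-1.17 = 0.067608, K2/[H⁺] = 10^-2.12 = 0.0075858
α₁ = 1/(1 + 0.067608 + 0.0075858) = 1/1.0752 = 0.9301; α₂ = α₁·K2/[H⁺] = 0.007055
α₁ + 2α₂ = 0.9442
DIC = CA / (α₁ + 2α₂) = 1.58 / 0.9442 = 1.67 mmol/kg

DIC = 1.67 mmol/kg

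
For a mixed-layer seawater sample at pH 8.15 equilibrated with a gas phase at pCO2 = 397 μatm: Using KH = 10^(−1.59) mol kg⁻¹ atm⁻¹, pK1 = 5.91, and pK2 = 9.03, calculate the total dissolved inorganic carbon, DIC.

[CO2*] = KH · pCO2 = 10^(−1.59) × 397×10^-6 = 1.020×10^-5 mol/kg
α₀ = 1/(1 + K1/[H⁺] + K1K2/[H⁺]²) = 1/(1 + 10^+2.24 + 10^+1.36) = 0.005058
DIC = [CO2*]/α₀ = 1.020×10^-5 / 0.005058 = 2.02 mmol/kg

DIC = 2.02 mmol/kg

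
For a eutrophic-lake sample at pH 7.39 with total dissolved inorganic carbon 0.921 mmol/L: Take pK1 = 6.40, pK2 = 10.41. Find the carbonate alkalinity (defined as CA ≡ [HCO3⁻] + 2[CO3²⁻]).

CA = [HCO3⁻] + 2[CO3²⁻] = (α₁ + 2α₂)·DIC
At pH 7.39: [H⁺]/K1 = 10^-0.99 = 0.10233, K2/[H⁺] = 10^-3.02 = 0.00095499
α₁ = 1/(1 + 0.10233 + 0.00095499) = 1/1.1033 = 0.9064; α₂ = α₁·K2/[H⁺] = 0.0008656
α₁ + 2α₂ = 0.9081
CA = 0.9081 × 0.921 = 0.836 mmol/L

CA = 0.836 mmol/L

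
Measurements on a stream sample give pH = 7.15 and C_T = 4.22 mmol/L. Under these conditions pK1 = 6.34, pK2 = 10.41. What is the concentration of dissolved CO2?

α₀ = 1 / (1 + K1/[H⁺] + K1K2/[H⁺]²) = 1 / (1 + 10^+0.81 + 10^-2.45)
   = 1 / (1 + 6.4565 + 0.0035481) = 1/7.4601 = 0.1340
[CO2*] = α₀ × DIC = 0.1340 × 4.22 = 0.566 mmol/L

[CO2*] = 0.566 mmol/L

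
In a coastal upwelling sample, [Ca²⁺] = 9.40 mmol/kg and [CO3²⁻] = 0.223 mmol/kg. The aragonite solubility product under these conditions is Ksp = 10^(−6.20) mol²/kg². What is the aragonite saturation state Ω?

Ω = 3.32

Ksp = 10^(−6.20) = 6.310×10^-7
Ω = [Ca²⁺][CO3²⁻]/Ksp = (9.40×10^-3)(0.223×10^-3) / 6.310×10^-7 = 3.32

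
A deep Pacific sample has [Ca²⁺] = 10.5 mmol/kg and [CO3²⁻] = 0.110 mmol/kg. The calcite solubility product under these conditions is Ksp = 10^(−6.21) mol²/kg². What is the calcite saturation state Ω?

Ω = 1.87

Ksp = 10^(−6.21) = 6.166×10^-7
Ω = [Ca²⁺][CO3²⁻]/Ksp = (10.5×10^-3)(0.110×10^-3) / 6.166×10^-7 = 1.87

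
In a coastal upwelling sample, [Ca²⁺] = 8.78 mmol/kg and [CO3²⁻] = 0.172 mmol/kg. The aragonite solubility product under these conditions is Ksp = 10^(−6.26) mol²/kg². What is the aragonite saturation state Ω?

Ω = 2.75

Ksp = 10^(−6.26) = 5.495×10^-7
Ω = [Ca²⁺][CO3²⁻]/Ksp = (8.78×10^-3)(0.172×10^-3) / 5.495×10^-7 = 2.75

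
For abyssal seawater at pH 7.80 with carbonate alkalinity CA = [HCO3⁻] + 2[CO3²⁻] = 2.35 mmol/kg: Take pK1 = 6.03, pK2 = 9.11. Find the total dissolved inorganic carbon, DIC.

CA = [HCO3⁻] + 2[CO3²⁻] = (α₁ + 2α₂)·DIC
At pH 7.80: [H⁺]/K1 = 10^-1.77 = 0.016982, K2/[H⁺] = 10^-1.31 = 0.048978
α₁ = 1/(1 + 0.016982 + 0.048978) = 1/1.0660 = 0.9381; α₂ = α₁·K2/[H⁺] = 0.04595
α₁ + 2α₂ = 1.0300
DIC = CA / (α₁ + 2α₂) = 2.35 / 1.0300 = 2.28 mmol/kg

DIC = 2.28 mmol/kg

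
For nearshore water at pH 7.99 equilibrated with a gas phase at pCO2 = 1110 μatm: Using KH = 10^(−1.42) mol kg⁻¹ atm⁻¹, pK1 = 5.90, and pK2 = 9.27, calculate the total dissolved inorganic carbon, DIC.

[CO2*] = KH · pCO2 = 10^(−1.42) × 1110×10^-6 = 4.220×10^-5 mol/kg
α₀ = 1/(1 + K1/[H⁺] + K1K2/[H⁺]²) = 1/(1 + 10^+2.09 + 10^+0.81) = 0.007664
DIC = [CO2*]/α₀ = 4.220×10^-5 / 0.007664 = 5.51 mmol/kg

DIC = 5.51 mmol/kg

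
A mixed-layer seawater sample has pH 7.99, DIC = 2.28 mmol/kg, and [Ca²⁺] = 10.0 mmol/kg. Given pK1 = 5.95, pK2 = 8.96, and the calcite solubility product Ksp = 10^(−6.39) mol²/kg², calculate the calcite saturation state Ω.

Ω = 5.37

α₂ = 1 / (1 + [H⁺]/K2 + [H⁺]²/(K1K2)) = 1 / (1 + 10^+0.97 + 10^-1.07)
   = 1 / (1 + 9.3325 + 0.085114) = 1/10.418 = 0.09599
[CO3²⁻] = α₂ × DIC = 0.09599 × 2.28 = 0.2189 mmol/kg
Ksp = 10^(−6.39) = 4.074×10^-7
Ω = [Ca²⁺][CO3²⁻]/Ksp = (10.0×10^-3)(2.189×10^-4) / 4.074×10^-7 = 5.37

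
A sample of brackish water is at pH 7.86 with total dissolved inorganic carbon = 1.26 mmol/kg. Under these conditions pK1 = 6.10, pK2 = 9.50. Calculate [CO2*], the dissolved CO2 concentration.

α₀ = 1 / (1 + K1/[H⁺] + K1K2/[H⁺]²) = 1 / (1 + 10^+1.76 + 10^+0.12)
   = 1 / (1 + 57.544 + 1.3183) = 1/59.862 = 0.01671
[CO2*] = α₀ × DIC = 0.01671 × 1.26 = 0.0210 mmol/kg

[CO2*] = 0.0210 mmol/kg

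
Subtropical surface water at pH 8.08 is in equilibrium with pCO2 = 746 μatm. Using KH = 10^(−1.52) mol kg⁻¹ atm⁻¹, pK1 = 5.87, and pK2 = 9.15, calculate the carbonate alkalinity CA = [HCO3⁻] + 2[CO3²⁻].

[CO2*] = KH · pCO2 = 10^(−1.52) × 746×10^-6 = 2.253×10^-5 mol/kg
α₀ = 1/(1 + K1/[H⁺] + K1K2/[H⁺]²) = 1/(1 + 10^+2.21 + 10^+1.14) = 0.005650
DIC = [CO2*]/α₀ = 2.253×10^-5 / 0.005650 = 3.987 mmol/kg
CA = (α₁ + 2α₂)·DIC = (0.9164 + 2×0.07799) × 3.987 = 4.28 mmol/kg

CA = 4.28 mmol/kg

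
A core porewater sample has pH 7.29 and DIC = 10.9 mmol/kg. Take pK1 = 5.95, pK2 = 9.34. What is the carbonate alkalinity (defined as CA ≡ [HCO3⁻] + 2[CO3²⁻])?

CA = 10.5 mmol/kg

CA = [HCO3⁻] + 2[CO3²⁻] = (α₁ + 2α₂)·DIC
At pH 7.29: [H⁺]/K1 = 10^-1.34 = 0.045709, K2/[H⁺] = 10^-2.05 = 0.0089125
α₁ = 1/(1 + 0.045709 + 0.0089125) = 1/1.0546 = 0.9482; α₂ = α₁·K2/[H⁺] = 0.008451
α₁ + 2α₂ = 0.9651
CA = 0.9651 × 10.9 = 10.5 mmol/kg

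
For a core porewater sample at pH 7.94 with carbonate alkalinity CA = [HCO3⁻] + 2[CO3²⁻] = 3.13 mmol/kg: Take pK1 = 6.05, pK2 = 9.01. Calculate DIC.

CA = [HCO3⁻] + 2[CO3²⁻] = (α₁ + 2α₂)·DIC
At pH 7.94: [H⁺]/K1 = 10^-1.89 = 0.012882, K2/[H⁺] = 10^-1.07 = 0.085114
α₁ = 1/(1 + 0.012882 + 0.085114) = 1/1.0980 = 0.9107; α₂ = α₁·K2/[H⁺] = 0.07752
α₁ + 2α₂ = 1.0658
DIC = CA / (α₁ + 2α₂) = 3.13 / 1.0658 = 2.94 mmol/kg

DIC = 2.94 mmol/kg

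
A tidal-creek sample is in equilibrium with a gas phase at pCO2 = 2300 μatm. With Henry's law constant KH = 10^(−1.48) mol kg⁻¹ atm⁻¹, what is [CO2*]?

[CO2*] = 76.2 μmol/kg

KH = 10^(−1.48) = 3.311×10^-2 mol kg⁻¹ atm⁻¹
[CO2*] = KH · pCO2 = 3.311×10^-2 × 2300×10^-6 atm = 7.62×10^-5 mol/kg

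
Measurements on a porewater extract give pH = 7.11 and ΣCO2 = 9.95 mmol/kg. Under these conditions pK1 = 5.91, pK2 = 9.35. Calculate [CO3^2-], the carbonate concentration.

[CO3²⁻] = 0.0536 mmol/kg

α₂ = 1 / (1 + [H⁺]/K2 + [H⁺]²/(K1K2)) = 1 / (1 + 10^+2.24 + 10^+1.04)
   = 1 / (1 + 173.78 + 10.965) = 1/185.74 = 0.005384
[CO3²⁻] = α₂ × DIC = 0.005384 × 9.95 = 0.0536 mmol/kg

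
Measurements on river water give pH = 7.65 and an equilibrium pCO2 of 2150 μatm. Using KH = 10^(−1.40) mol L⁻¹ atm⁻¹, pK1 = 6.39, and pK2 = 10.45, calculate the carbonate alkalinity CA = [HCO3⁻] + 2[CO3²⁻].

[CO2*] = KH · pCO2 = 10^(−1.40) × 2150×10^-6 = 8.559×10^-5 mol/L
α₀ = 1/(1 + K1/[H⁺] + K1K2/[H⁺]²) = 1/(1 + 10^+1.26 + 10^-1.54) = 0.05201
DIC = [CO2*]/α₀ = 8.559×10^-5 / 0.05201 = 1.646 mmol/L
CA = (α₁ + 2α₂)·DIC = (0.9465 + 2×0.001500) × 1.646 = 1.56 mmol/L

CA = 1.56 mmol/L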